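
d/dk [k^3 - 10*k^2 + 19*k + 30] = 3*k^2 - 20*k + 19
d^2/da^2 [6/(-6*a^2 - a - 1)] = 12*(36*a^2 + 6*a - (12*a + 1)^2 + 6)/(6*a^2 + a + 1)^3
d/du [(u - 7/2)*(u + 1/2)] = 2*u - 3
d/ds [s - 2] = 1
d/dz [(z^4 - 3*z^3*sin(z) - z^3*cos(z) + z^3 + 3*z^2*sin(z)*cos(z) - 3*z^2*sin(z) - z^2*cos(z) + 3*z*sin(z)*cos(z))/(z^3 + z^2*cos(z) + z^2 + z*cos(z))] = (2*z^2*sin(z) - 3*z^2*cos(z) + z^2 - 6*z*sin(z)^2 + 2*z*cos(z) - 3*sin(2*z) + 3*cos(z)^3 - cos(z)^2)/(z + cos(z))^2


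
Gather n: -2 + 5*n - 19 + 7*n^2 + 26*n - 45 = 7*n^2 + 31*n - 66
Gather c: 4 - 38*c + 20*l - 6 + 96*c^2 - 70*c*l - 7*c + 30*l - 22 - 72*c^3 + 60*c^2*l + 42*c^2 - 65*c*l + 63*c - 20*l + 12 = -72*c^3 + c^2*(60*l + 138) + c*(18 - 135*l) + 30*l - 12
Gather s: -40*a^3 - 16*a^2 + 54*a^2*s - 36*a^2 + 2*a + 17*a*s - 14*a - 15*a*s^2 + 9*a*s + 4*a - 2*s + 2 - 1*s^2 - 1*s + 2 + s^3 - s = -40*a^3 - 52*a^2 - 8*a + s^3 + s^2*(-15*a - 1) + s*(54*a^2 + 26*a - 4) + 4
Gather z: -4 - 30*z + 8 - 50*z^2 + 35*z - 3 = -50*z^2 + 5*z + 1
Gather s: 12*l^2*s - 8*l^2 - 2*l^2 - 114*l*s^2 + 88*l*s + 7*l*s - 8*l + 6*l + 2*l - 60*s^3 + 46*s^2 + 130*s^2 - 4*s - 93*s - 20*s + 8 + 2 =-10*l^2 - 60*s^3 + s^2*(176 - 114*l) + s*(12*l^2 + 95*l - 117) + 10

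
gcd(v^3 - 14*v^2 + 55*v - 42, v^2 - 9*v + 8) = v - 1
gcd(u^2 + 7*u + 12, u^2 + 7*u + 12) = u^2 + 7*u + 12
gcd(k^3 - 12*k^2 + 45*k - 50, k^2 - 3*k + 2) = k - 2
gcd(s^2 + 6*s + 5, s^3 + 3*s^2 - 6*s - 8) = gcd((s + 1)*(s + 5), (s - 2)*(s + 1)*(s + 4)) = s + 1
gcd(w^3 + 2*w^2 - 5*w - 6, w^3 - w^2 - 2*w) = w^2 - w - 2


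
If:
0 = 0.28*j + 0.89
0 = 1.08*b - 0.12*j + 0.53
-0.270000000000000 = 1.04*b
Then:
No Solution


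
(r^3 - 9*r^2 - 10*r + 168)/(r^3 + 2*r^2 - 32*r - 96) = (r - 7)/(r + 4)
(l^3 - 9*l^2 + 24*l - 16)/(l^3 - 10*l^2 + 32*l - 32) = (l - 1)/(l - 2)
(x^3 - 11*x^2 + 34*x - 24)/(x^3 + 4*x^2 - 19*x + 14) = (x^2 - 10*x + 24)/(x^2 + 5*x - 14)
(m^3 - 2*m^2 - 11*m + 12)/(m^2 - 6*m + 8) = (m^2 + 2*m - 3)/(m - 2)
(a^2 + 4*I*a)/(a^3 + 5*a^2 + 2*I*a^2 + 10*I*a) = (a + 4*I)/(a^2 + a*(5 + 2*I) + 10*I)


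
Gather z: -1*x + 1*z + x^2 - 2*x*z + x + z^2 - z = x^2 - 2*x*z + z^2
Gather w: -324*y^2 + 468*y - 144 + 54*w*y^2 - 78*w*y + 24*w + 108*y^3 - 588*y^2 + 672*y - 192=w*(54*y^2 - 78*y + 24) + 108*y^3 - 912*y^2 + 1140*y - 336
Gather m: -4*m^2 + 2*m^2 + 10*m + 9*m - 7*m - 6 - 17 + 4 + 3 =-2*m^2 + 12*m - 16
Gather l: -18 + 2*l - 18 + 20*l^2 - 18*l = 20*l^2 - 16*l - 36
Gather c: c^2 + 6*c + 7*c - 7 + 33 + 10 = c^2 + 13*c + 36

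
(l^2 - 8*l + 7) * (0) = 0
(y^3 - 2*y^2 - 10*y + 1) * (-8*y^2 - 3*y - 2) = -8*y^5 + 13*y^4 + 84*y^3 + 26*y^2 + 17*y - 2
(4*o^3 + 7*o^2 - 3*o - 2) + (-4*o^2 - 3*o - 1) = 4*o^3 + 3*o^2 - 6*o - 3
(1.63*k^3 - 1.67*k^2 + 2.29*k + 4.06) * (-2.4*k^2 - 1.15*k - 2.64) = -3.912*k^5 + 2.1335*k^4 - 7.8787*k^3 - 7.9687*k^2 - 10.7146*k - 10.7184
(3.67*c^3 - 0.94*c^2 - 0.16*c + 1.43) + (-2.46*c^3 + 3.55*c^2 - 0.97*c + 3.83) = 1.21*c^3 + 2.61*c^2 - 1.13*c + 5.26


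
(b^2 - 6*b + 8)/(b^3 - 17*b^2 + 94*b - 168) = (b - 2)/(b^2 - 13*b + 42)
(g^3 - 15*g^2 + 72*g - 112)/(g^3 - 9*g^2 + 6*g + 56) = (g - 4)/(g + 2)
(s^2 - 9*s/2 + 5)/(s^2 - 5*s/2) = (s - 2)/s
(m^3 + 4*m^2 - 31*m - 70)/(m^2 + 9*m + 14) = m - 5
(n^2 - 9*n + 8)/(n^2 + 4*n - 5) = (n - 8)/(n + 5)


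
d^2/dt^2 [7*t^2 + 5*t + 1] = 14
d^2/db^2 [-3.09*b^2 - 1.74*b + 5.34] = -6.18000000000000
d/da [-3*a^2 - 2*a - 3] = -6*a - 2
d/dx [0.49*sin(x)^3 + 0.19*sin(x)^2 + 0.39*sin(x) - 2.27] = (1.47*sin(x)^2 + 0.38*sin(x) + 0.39)*cos(x)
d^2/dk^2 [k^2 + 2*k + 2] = 2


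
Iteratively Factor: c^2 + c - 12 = (c + 4)*(c - 3)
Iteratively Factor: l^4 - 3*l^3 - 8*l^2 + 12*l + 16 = (l - 4)*(l^3 + l^2 - 4*l - 4) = (l - 4)*(l + 1)*(l^2 - 4) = (l - 4)*(l - 2)*(l + 1)*(l + 2)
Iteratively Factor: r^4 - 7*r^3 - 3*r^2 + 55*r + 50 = (r - 5)*(r^3 - 2*r^2 - 13*r - 10) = (r - 5)^2*(r^2 + 3*r + 2) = (r - 5)^2*(r + 1)*(r + 2)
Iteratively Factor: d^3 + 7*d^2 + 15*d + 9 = (d + 3)*(d^2 + 4*d + 3) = (d + 3)^2*(d + 1)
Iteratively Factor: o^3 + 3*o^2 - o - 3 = (o - 1)*(o^2 + 4*o + 3) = (o - 1)*(o + 1)*(o + 3)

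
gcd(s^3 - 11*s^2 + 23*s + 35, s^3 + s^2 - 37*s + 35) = s - 5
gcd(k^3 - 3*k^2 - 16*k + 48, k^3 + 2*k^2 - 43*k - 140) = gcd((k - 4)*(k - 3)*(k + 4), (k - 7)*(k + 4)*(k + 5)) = k + 4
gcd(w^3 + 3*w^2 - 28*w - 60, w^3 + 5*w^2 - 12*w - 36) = w^2 + 8*w + 12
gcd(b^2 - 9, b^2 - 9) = b^2 - 9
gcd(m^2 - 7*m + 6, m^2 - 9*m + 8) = m - 1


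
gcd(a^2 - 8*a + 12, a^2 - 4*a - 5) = 1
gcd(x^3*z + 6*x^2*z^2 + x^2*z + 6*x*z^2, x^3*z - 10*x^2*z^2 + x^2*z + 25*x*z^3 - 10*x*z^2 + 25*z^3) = x*z + z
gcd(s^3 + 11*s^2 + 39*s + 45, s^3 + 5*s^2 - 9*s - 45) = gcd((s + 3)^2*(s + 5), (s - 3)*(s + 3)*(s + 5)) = s^2 + 8*s + 15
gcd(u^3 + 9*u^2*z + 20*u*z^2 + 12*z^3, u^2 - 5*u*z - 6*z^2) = u + z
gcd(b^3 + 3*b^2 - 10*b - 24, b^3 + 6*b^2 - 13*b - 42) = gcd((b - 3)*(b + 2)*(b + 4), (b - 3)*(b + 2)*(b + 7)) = b^2 - b - 6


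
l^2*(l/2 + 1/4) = l^3/2 + l^2/4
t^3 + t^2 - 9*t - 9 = (t - 3)*(t + 1)*(t + 3)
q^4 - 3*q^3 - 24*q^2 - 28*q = q*(q - 7)*(q + 2)^2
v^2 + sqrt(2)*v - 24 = (v - 3*sqrt(2))*(v + 4*sqrt(2))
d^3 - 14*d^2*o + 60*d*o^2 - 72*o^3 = (d - 6*o)^2*(d - 2*o)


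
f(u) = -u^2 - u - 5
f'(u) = -2*u - 1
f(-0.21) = -4.83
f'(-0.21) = -0.58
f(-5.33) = -28.08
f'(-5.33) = 9.66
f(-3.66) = -14.74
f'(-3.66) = 6.32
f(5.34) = -38.86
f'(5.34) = -11.68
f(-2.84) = -10.23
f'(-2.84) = 4.68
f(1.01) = -7.03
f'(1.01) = -3.02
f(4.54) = -30.15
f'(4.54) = -10.08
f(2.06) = -11.30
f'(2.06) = -5.12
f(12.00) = -161.00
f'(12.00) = -25.00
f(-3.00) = -11.00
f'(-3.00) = 5.00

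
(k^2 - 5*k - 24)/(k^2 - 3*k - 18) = (k - 8)/(k - 6)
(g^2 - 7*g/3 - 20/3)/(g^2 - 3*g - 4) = (g + 5/3)/(g + 1)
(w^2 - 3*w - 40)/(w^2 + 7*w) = (w^2 - 3*w - 40)/(w*(w + 7))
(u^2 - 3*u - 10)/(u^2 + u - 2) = (u - 5)/(u - 1)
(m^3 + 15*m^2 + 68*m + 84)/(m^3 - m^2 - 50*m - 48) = (m^2 + 9*m + 14)/(m^2 - 7*m - 8)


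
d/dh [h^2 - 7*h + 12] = 2*h - 7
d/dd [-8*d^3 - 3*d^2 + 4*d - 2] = -24*d^2 - 6*d + 4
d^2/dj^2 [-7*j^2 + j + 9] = -14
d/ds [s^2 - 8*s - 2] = 2*s - 8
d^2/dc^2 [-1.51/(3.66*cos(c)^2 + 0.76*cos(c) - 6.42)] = (80.909424*(1 - cos(c)^2)^2 + 12.600648*cos(c)^3 + 183.249976*cos(c)^2 - 17.833704*cos(c) - 153.61532)/(3.66*cos(c)^2 + 0.76*cos(c) - 6.42)^3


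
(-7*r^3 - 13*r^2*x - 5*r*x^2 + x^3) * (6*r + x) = -42*r^4 - 85*r^3*x - 43*r^2*x^2 + r*x^3 + x^4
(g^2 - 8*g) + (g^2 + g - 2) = 2*g^2 - 7*g - 2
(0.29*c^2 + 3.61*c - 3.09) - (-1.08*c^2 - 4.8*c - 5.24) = 1.37*c^2 + 8.41*c + 2.15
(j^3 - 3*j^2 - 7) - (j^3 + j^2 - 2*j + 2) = -4*j^2 + 2*j - 9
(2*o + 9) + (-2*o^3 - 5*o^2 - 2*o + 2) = -2*o^3 - 5*o^2 + 11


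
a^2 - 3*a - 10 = (a - 5)*(a + 2)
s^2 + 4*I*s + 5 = (s - I)*(s + 5*I)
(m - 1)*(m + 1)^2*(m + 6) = m^4 + 7*m^3 + 5*m^2 - 7*m - 6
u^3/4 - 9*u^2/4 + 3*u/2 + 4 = (u/4 + 1/4)*(u - 8)*(u - 2)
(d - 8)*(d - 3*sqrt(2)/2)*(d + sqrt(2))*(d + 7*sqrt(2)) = d^4 - 8*d^3 + 13*sqrt(2)*d^3/2 - 52*sqrt(2)*d^2 - 10*d^2 - 21*sqrt(2)*d + 80*d + 168*sqrt(2)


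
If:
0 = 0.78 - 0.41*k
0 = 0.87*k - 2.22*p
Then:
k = 1.90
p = 0.75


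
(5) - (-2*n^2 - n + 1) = 2*n^2 + n + 4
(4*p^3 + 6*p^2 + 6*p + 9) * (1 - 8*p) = -32*p^4 - 44*p^3 - 42*p^2 - 66*p + 9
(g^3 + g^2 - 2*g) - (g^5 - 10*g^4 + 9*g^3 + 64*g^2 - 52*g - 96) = -g^5 + 10*g^4 - 8*g^3 - 63*g^2 + 50*g + 96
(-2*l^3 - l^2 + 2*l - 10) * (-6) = 12*l^3 + 6*l^2 - 12*l + 60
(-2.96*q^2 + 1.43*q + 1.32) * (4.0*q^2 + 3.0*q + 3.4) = -11.84*q^4 - 3.16*q^3 - 0.494*q^2 + 8.822*q + 4.488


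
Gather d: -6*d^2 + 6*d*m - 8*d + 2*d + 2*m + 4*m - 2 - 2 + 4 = -6*d^2 + d*(6*m - 6) + 6*m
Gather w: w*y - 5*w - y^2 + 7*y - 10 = w*(y - 5) - y^2 + 7*y - 10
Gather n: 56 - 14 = 42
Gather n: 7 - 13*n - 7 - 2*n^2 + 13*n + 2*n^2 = 0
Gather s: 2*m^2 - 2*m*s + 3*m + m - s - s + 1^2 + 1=2*m^2 + 4*m + s*(-2*m - 2) + 2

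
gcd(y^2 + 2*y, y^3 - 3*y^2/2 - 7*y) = y^2 + 2*y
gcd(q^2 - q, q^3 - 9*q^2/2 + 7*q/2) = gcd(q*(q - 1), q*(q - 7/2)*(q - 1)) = q^2 - q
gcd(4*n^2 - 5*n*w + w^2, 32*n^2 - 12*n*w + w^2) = -4*n + w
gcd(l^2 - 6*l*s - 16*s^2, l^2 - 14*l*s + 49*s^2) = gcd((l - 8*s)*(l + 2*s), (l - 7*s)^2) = 1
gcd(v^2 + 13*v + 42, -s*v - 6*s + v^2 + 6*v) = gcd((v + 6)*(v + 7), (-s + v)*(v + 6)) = v + 6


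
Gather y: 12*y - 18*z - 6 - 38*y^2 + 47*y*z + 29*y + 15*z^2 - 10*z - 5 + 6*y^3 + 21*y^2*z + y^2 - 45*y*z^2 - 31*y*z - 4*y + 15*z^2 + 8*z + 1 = 6*y^3 + y^2*(21*z - 37) + y*(-45*z^2 + 16*z + 37) + 30*z^2 - 20*z - 10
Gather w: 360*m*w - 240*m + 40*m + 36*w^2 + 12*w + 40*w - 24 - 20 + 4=-200*m + 36*w^2 + w*(360*m + 52) - 40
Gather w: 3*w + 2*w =5*w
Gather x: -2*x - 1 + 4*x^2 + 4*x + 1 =4*x^2 + 2*x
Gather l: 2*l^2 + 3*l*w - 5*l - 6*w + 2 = 2*l^2 + l*(3*w - 5) - 6*w + 2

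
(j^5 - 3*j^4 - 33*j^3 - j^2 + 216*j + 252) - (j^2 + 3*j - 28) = j^5 - 3*j^4 - 33*j^3 - 2*j^2 + 213*j + 280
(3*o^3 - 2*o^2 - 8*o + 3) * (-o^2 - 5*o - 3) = -3*o^5 - 13*o^4 + 9*o^3 + 43*o^2 + 9*o - 9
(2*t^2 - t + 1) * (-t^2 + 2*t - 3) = -2*t^4 + 5*t^3 - 9*t^2 + 5*t - 3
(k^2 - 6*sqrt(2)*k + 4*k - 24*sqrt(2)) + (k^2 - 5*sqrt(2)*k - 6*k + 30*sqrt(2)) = 2*k^2 - 11*sqrt(2)*k - 2*k + 6*sqrt(2)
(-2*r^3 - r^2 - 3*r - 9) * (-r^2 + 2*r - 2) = 2*r^5 - 3*r^4 + 5*r^3 + 5*r^2 - 12*r + 18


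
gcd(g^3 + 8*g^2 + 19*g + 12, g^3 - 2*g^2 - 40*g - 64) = g + 4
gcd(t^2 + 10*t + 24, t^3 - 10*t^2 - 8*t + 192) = t + 4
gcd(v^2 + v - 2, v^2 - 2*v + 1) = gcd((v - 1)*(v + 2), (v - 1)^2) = v - 1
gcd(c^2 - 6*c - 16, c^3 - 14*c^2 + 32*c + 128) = c^2 - 6*c - 16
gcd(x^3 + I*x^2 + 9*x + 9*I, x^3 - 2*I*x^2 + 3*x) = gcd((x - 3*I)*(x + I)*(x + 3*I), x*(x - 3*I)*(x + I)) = x^2 - 2*I*x + 3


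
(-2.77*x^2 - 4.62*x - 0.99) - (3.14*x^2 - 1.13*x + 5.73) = -5.91*x^2 - 3.49*x - 6.72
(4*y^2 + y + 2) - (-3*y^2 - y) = 7*y^2 + 2*y + 2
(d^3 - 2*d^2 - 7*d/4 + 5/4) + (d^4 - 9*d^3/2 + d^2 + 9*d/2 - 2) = d^4 - 7*d^3/2 - d^2 + 11*d/4 - 3/4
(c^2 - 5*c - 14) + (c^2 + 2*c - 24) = 2*c^2 - 3*c - 38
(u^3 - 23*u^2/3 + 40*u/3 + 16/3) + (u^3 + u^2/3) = 2*u^3 - 22*u^2/3 + 40*u/3 + 16/3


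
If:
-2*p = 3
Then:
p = -3/2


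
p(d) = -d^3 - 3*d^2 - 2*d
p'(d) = -3*d^2 - 6*d - 2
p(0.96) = -5.57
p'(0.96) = -10.52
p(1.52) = -13.48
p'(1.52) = -18.05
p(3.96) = -117.06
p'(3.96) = -72.80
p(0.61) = -2.56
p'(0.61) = -6.78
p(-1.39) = -0.33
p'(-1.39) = 0.54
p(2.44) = -37.27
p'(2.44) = -34.50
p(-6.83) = 192.33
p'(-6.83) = -100.97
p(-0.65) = 0.31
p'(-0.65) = 0.63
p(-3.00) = 6.00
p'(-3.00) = -11.00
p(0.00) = 0.00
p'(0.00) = -2.00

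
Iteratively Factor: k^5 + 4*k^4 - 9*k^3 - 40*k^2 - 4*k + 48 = (k - 1)*(k^4 + 5*k^3 - 4*k^2 - 44*k - 48) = (k - 3)*(k - 1)*(k^3 + 8*k^2 + 20*k + 16) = (k - 3)*(k - 1)*(k + 2)*(k^2 + 6*k + 8) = (k - 3)*(k - 1)*(k + 2)^2*(k + 4)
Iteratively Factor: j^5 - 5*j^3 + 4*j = (j)*(j^4 - 5*j^2 + 4) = j*(j - 2)*(j^3 + 2*j^2 - j - 2) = j*(j - 2)*(j - 1)*(j^2 + 3*j + 2) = j*(j - 2)*(j - 1)*(j + 1)*(j + 2)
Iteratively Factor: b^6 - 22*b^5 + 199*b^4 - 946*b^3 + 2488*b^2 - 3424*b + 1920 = (b - 5)*(b^5 - 17*b^4 + 114*b^3 - 376*b^2 + 608*b - 384) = (b - 5)*(b - 4)*(b^4 - 13*b^3 + 62*b^2 - 128*b + 96) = (b - 5)*(b - 4)*(b - 2)*(b^3 - 11*b^2 + 40*b - 48) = (b - 5)*(b - 4)^2*(b - 2)*(b^2 - 7*b + 12) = (b - 5)*(b - 4)^2*(b - 3)*(b - 2)*(b - 4)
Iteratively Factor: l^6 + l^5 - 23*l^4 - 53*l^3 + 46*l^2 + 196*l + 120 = (l + 1)*(l^5 - 23*l^3 - 30*l^2 + 76*l + 120) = (l + 1)*(l + 2)*(l^4 - 2*l^3 - 19*l^2 + 8*l + 60) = (l + 1)*(l + 2)^2*(l^3 - 4*l^2 - 11*l + 30) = (l + 1)*(l + 2)^2*(l + 3)*(l^2 - 7*l + 10) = (l - 2)*(l + 1)*(l + 2)^2*(l + 3)*(l - 5)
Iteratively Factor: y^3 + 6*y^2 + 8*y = (y)*(y^2 + 6*y + 8) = y*(y + 2)*(y + 4)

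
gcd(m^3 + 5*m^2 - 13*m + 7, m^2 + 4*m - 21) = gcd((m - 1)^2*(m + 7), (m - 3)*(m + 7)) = m + 7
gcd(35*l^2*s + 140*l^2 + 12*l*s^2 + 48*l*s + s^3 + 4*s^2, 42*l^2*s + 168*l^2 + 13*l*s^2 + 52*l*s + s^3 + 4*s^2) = 7*l*s + 28*l + s^2 + 4*s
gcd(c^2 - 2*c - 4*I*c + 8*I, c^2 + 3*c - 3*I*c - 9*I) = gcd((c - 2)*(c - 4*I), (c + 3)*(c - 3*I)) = 1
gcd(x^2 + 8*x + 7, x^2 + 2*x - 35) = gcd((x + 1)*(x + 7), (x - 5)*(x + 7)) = x + 7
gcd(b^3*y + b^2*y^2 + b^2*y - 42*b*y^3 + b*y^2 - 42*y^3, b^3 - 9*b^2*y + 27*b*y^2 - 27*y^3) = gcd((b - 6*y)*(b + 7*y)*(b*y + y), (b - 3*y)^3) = 1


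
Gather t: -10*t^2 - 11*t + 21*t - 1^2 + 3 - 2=-10*t^2 + 10*t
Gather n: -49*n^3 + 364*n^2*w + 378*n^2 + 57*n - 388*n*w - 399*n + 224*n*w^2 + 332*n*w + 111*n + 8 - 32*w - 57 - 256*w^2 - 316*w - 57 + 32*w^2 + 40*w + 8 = -49*n^3 + n^2*(364*w + 378) + n*(224*w^2 - 56*w - 231) - 224*w^2 - 308*w - 98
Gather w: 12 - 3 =9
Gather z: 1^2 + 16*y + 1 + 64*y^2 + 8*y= 64*y^2 + 24*y + 2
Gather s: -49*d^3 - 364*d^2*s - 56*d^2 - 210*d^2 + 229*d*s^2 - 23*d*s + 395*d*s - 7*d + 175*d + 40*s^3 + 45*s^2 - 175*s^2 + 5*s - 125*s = -49*d^3 - 266*d^2 + 168*d + 40*s^3 + s^2*(229*d - 130) + s*(-364*d^2 + 372*d - 120)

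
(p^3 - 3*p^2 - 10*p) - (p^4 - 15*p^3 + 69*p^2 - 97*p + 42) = -p^4 + 16*p^3 - 72*p^2 + 87*p - 42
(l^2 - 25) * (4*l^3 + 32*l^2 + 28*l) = 4*l^5 + 32*l^4 - 72*l^3 - 800*l^2 - 700*l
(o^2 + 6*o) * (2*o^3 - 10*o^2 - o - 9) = 2*o^5 + 2*o^4 - 61*o^3 - 15*o^2 - 54*o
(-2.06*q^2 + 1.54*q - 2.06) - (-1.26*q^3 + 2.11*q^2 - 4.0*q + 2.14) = 1.26*q^3 - 4.17*q^2 + 5.54*q - 4.2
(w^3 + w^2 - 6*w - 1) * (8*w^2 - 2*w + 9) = 8*w^5 + 6*w^4 - 41*w^3 + 13*w^2 - 52*w - 9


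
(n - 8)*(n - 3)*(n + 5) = n^3 - 6*n^2 - 31*n + 120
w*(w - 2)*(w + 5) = w^3 + 3*w^2 - 10*w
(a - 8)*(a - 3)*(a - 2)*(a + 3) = a^4 - 10*a^3 + 7*a^2 + 90*a - 144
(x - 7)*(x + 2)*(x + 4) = x^3 - x^2 - 34*x - 56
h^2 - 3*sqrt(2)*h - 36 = (h - 6*sqrt(2))*(h + 3*sqrt(2))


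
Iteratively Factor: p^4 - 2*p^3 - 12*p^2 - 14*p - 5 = (p + 1)*(p^3 - 3*p^2 - 9*p - 5) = (p - 5)*(p + 1)*(p^2 + 2*p + 1) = (p - 5)*(p + 1)^2*(p + 1)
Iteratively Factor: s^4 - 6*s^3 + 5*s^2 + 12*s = (s + 1)*(s^3 - 7*s^2 + 12*s) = (s - 4)*(s + 1)*(s^2 - 3*s) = (s - 4)*(s - 3)*(s + 1)*(s)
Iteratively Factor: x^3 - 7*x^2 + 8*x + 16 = (x - 4)*(x^2 - 3*x - 4) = (x - 4)^2*(x + 1)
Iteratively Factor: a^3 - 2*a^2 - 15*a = (a - 5)*(a^2 + 3*a) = (a - 5)*(a + 3)*(a)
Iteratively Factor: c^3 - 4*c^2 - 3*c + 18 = (c - 3)*(c^2 - c - 6) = (c - 3)*(c + 2)*(c - 3)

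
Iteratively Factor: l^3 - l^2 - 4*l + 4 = (l - 2)*(l^2 + l - 2) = (l - 2)*(l - 1)*(l + 2)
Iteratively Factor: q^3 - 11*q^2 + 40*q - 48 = (q - 4)*(q^2 - 7*q + 12) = (q - 4)^2*(q - 3)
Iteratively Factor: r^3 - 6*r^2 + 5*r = (r - 5)*(r^2 - r) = (r - 5)*(r - 1)*(r)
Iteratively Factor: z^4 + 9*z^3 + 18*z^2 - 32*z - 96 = (z - 2)*(z^3 + 11*z^2 + 40*z + 48) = (z - 2)*(z + 4)*(z^2 + 7*z + 12) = (z - 2)*(z + 4)^2*(z + 3)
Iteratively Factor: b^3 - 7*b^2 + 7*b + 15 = (b - 3)*(b^2 - 4*b - 5) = (b - 3)*(b + 1)*(b - 5)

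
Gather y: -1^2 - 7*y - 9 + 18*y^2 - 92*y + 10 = 18*y^2 - 99*y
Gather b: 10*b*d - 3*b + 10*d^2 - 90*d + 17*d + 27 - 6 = b*(10*d - 3) + 10*d^2 - 73*d + 21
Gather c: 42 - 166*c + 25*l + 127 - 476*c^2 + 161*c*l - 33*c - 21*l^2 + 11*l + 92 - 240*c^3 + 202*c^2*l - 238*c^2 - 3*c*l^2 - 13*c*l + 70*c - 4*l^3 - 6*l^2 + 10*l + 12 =-240*c^3 + c^2*(202*l - 714) + c*(-3*l^2 + 148*l - 129) - 4*l^3 - 27*l^2 + 46*l + 273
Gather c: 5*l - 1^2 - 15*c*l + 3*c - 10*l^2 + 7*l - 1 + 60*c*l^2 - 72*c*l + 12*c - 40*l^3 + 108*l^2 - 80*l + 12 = c*(60*l^2 - 87*l + 15) - 40*l^3 + 98*l^2 - 68*l + 10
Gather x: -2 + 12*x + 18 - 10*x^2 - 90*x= -10*x^2 - 78*x + 16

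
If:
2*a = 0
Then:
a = 0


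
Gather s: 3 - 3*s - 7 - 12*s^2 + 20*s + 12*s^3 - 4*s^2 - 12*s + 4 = 12*s^3 - 16*s^2 + 5*s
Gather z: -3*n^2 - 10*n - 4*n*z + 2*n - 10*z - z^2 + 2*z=-3*n^2 - 8*n - z^2 + z*(-4*n - 8)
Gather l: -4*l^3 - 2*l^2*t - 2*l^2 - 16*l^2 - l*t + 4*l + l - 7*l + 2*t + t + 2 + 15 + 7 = -4*l^3 + l^2*(-2*t - 18) + l*(-t - 2) + 3*t + 24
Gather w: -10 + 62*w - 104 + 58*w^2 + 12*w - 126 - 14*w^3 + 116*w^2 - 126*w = -14*w^3 + 174*w^2 - 52*w - 240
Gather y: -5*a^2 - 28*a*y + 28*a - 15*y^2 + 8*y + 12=-5*a^2 + 28*a - 15*y^2 + y*(8 - 28*a) + 12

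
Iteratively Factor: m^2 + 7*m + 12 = (m + 4)*(m + 3)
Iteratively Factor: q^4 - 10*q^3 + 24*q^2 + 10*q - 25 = (q + 1)*(q^3 - 11*q^2 + 35*q - 25) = (q - 5)*(q + 1)*(q^2 - 6*q + 5) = (q - 5)*(q - 1)*(q + 1)*(q - 5)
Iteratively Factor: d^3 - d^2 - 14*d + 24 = (d + 4)*(d^2 - 5*d + 6) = (d - 2)*(d + 4)*(d - 3)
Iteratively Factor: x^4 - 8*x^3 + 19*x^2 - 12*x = (x - 3)*(x^3 - 5*x^2 + 4*x) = (x - 3)*(x - 1)*(x^2 - 4*x) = x*(x - 3)*(x - 1)*(x - 4)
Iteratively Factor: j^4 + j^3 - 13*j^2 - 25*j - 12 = (j + 1)*(j^3 - 13*j - 12) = (j - 4)*(j + 1)*(j^2 + 4*j + 3) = (j - 4)*(j + 1)^2*(j + 3)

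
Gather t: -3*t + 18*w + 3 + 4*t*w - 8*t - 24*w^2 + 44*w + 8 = t*(4*w - 11) - 24*w^2 + 62*w + 11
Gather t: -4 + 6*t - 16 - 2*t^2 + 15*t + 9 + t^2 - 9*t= -t^2 + 12*t - 11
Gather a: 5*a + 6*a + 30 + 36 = 11*a + 66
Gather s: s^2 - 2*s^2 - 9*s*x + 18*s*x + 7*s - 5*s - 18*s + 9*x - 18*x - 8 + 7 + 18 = -s^2 + s*(9*x - 16) - 9*x + 17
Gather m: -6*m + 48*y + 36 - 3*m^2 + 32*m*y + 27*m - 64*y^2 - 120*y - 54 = -3*m^2 + m*(32*y + 21) - 64*y^2 - 72*y - 18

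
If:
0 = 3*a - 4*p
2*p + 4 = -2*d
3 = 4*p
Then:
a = 1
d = -11/4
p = 3/4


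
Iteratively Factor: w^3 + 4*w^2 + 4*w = (w)*(w^2 + 4*w + 4) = w*(w + 2)*(w + 2)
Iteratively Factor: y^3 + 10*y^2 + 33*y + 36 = (y + 3)*(y^2 + 7*y + 12) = (y + 3)*(y + 4)*(y + 3)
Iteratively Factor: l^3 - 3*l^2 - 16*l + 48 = (l + 4)*(l^2 - 7*l + 12) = (l - 3)*(l + 4)*(l - 4)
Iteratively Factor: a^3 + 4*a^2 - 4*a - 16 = (a + 4)*(a^2 - 4) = (a - 2)*(a + 4)*(a + 2)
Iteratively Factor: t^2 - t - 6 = (t + 2)*(t - 3)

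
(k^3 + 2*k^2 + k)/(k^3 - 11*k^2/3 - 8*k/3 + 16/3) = 3*k*(k^2 + 2*k + 1)/(3*k^3 - 11*k^2 - 8*k + 16)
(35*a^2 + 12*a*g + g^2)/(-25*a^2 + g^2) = (-7*a - g)/(5*a - g)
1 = 1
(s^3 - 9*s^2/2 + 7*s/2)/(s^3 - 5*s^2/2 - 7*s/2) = (s - 1)/(s + 1)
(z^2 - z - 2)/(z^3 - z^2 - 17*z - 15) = (z - 2)/(z^2 - 2*z - 15)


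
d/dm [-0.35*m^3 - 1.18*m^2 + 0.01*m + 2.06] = -1.05*m^2 - 2.36*m + 0.01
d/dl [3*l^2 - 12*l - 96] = 6*l - 12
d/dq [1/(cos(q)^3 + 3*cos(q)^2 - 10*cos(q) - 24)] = (3*cos(q)^2 + 6*cos(q) - 10)*sin(q)/(cos(q)^3 + 3*cos(q)^2 - 10*cos(q) - 24)^2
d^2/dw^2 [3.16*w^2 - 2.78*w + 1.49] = 6.32000000000000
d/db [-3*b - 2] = -3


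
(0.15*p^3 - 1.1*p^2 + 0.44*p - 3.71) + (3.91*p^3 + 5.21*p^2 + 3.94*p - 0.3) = 4.06*p^3 + 4.11*p^2 + 4.38*p - 4.01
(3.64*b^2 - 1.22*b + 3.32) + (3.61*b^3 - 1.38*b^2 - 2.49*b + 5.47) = 3.61*b^3 + 2.26*b^2 - 3.71*b + 8.79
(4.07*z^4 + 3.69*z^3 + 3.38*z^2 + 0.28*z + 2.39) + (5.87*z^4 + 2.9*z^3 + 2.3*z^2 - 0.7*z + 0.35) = 9.94*z^4 + 6.59*z^3 + 5.68*z^2 - 0.42*z + 2.74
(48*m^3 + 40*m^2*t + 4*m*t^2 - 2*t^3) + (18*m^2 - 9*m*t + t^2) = 48*m^3 + 40*m^2*t + 18*m^2 + 4*m*t^2 - 9*m*t - 2*t^3 + t^2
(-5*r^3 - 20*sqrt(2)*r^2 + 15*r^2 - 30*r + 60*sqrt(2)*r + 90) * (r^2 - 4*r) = -5*r^5 - 20*sqrt(2)*r^4 + 35*r^4 - 90*r^3 + 140*sqrt(2)*r^3 - 240*sqrt(2)*r^2 + 210*r^2 - 360*r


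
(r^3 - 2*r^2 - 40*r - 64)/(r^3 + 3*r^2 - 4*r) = (r^2 - 6*r - 16)/(r*(r - 1))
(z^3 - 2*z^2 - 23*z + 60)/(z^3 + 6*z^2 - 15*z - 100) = (z - 3)/(z + 5)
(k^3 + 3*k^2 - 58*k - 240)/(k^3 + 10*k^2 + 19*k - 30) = (k - 8)/(k - 1)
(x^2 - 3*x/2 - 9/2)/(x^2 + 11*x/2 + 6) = (x - 3)/(x + 4)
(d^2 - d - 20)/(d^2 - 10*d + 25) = (d + 4)/(d - 5)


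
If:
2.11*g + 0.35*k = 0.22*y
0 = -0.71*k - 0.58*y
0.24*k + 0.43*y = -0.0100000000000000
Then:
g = -0.01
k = 0.03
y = -0.04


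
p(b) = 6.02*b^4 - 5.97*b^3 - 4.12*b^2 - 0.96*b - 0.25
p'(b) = 24.08*b^3 - 17.91*b^2 - 8.24*b - 0.96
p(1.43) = -2.33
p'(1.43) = 21.05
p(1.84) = 15.85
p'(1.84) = 73.25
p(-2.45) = 282.07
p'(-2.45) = -442.40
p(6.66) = 9890.89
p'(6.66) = 6263.18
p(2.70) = 169.54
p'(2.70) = 320.19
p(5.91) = 5962.05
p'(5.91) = 4295.50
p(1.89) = 19.73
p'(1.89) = 82.06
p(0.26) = -0.86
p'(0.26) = -3.89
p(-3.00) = 614.36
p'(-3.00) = -787.59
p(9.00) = 34802.48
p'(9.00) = 16028.49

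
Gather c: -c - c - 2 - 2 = -2*c - 4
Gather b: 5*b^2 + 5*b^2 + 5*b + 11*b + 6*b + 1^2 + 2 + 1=10*b^2 + 22*b + 4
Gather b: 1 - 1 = 0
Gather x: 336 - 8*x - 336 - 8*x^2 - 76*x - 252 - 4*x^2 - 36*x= -12*x^2 - 120*x - 252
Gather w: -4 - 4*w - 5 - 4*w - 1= -8*w - 10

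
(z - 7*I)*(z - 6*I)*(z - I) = z^3 - 14*I*z^2 - 55*z + 42*I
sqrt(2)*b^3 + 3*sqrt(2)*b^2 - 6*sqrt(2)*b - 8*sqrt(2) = (b - 2)*(b + 4)*(sqrt(2)*b + sqrt(2))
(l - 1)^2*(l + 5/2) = l^3 + l^2/2 - 4*l + 5/2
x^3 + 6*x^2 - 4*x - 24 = (x - 2)*(x + 2)*(x + 6)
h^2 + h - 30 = (h - 5)*(h + 6)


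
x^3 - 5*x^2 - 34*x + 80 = (x - 8)*(x - 2)*(x + 5)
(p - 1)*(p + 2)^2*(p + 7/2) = p^4 + 13*p^3/2 + 21*p^2/2 - 4*p - 14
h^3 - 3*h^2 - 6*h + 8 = (h - 4)*(h - 1)*(h + 2)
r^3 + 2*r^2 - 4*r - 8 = (r - 2)*(r + 2)^2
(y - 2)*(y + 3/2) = y^2 - y/2 - 3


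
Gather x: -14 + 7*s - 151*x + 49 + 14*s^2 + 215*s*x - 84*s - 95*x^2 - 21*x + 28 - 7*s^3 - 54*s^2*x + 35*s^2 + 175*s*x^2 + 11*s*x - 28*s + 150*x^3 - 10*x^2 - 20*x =-7*s^3 + 49*s^2 - 105*s + 150*x^3 + x^2*(175*s - 105) + x*(-54*s^2 + 226*s - 192) + 63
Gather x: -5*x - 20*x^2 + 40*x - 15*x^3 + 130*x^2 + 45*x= -15*x^3 + 110*x^2 + 80*x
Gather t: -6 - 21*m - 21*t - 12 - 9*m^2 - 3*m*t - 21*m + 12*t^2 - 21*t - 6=-9*m^2 - 42*m + 12*t^2 + t*(-3*m - 42) - 24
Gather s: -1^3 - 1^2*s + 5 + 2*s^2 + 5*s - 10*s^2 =-8*s^2 + 4*s + 4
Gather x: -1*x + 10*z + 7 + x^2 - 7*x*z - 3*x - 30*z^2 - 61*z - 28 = x^2 + x*(-7*z - 4) - 30*z^2 - 51*z - 21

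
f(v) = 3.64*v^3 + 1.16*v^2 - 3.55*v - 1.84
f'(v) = 10.92*v^2 + 2.32*v - 3.55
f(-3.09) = -87.19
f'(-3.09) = 93.55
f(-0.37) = -0.55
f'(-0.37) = -2.91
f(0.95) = -1.04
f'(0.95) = 8.51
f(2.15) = 32.07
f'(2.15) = 51.92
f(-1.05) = -1.05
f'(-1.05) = 6.05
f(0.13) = -2.27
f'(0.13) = -3.06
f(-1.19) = -2.11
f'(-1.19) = 9.15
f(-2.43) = -38.59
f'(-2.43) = 55.29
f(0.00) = -1.84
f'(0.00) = -3.55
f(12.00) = 6412.52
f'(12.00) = 1596.77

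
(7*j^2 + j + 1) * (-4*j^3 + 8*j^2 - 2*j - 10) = -28*j^5 + 52*j^4 - 10*j^3 - 64*j^2 - 12*j - 10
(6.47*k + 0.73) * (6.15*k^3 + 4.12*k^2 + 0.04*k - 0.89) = 39.7905*k^4 + 31.1459*k^3 + 3.2664*k^2 - 5.7291*k - 0.6497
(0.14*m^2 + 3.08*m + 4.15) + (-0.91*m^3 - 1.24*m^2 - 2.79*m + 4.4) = -0.91*m^3 - 1.1*m^2 + 0.29*m + 8.55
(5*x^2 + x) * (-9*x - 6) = -45*x^3 - 39*x^2 - 6*x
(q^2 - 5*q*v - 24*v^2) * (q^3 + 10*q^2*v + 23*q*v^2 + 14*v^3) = q^5 + 5*q^4*v - 51*q^3*v^2 - 341*q^2*v^3 - 622*q*v^4 - 336*v^5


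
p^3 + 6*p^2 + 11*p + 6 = (p + 1)*(p + 2)*(p + 3)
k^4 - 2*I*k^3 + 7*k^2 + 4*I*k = k*(k - 4*I)*(k + I)^2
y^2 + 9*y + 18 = (y + 3)*(y + 6)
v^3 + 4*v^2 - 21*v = v*(v - 3)*(v + 7)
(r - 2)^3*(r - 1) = r^4 - 7*r^3 + 18*r^2 - 20*r + 8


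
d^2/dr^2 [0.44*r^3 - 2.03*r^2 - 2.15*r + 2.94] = 2.64*r - 4.06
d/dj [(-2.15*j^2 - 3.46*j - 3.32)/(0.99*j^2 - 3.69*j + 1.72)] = (11.3589*j^2 - 0.8224*j - 18.202)/(0.9801*j^4 - 7.3062*j^3 + 17.0217*j^2 - 12.6936*j + 2.9584)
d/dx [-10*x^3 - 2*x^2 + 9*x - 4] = -30*x^2 - 4*x + 9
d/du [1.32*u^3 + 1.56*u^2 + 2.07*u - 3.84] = 3.96*u^2 + 3.12*u + 2.07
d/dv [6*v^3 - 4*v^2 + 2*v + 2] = 18*v^2 - 8*v + 2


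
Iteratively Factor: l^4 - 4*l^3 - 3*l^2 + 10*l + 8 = (l - 4)*(l^3 - 3*l - 2) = (l - 4)*(l + 1)*(l^2 - l - 2) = (l - 4)*(l + 1)^2*(l - 2)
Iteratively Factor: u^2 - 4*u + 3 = (u - 1)*(u - 3)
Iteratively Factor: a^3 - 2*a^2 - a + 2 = (a + 1)*(a^2 - 3*a + 2) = (a - 1)*(a + 1)*(a - 2)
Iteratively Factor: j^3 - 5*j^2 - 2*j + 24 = (j - 3)*(j^2 - 2*j - 8) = (j - 3)*(j + 2)*(j - 4)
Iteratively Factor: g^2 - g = (g)*(g - 1)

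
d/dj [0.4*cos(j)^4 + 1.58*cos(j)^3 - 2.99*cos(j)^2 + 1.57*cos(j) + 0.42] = (-1.6*cos(j)^3 - 4.74*cos(j)^2 + 5.98*cos(j) - 1.57)*sin(j)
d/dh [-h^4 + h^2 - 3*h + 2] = -4*h^3 + 2*h - 3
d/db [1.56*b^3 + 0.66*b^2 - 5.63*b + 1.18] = 4.68*b^2 + 1.32*b - 5.63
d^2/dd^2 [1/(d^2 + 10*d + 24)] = 2*(-d^2 - 10*d + 4*(d + 5)^2 - 24)/(d^2 + 10*d + 24)^3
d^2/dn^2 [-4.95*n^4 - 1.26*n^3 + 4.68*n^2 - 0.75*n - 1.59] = -59.4*n^2 - 7.56*n + 9.36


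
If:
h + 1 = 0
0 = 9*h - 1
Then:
No Solution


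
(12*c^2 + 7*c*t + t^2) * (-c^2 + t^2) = -12*c^4 - 7*c^3*t + 11*c^2*t^2 + 7*c*t^3 + t^4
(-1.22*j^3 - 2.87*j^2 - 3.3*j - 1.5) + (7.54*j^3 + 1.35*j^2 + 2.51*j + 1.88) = 6.32*j^3 - 1.52*j^2 - 0.79*j + 0.38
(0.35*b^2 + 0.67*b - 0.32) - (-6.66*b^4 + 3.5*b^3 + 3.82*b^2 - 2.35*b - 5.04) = 6.66*b^4 - 3.5*b^3 - 3.47*b^2 + 3.02*b + 4.72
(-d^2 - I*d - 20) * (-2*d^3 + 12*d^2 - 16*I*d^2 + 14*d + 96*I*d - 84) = 2*d^5 - 12*d^4 + 18*I*d^4 + 10*d^3 - 108*I*d^3 - 60*d^2 + 306*I*d^2 - 280*d - 1836*I*d + 1680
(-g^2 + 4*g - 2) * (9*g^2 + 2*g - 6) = -9*g^4 + 34*g^3 - 4*g^2 - 28*g + 12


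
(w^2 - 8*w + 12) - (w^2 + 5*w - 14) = 26 - 13*w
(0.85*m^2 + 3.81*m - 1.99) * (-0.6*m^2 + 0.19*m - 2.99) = -0.51*m^4 - 2.1245*m^3 - 0.6236*m^2 - 11.77*m + 5.9501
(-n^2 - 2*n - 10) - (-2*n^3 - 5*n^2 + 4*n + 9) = 2*n^3 + 4*n^2 - 6*n - 19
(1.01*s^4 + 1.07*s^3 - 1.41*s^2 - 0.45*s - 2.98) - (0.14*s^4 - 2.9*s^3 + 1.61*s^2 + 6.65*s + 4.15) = 0.87*s^4 + 3.97*s^3 - 3.02*s^2 - 7.1*s - 7.13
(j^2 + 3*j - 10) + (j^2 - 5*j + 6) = 2*j^2 - 2*j - 4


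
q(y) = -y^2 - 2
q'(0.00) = 0.00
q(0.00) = -2.00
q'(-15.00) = 30.00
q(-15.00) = -227.00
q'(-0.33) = 0.66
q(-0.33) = -2.11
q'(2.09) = -4.18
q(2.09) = -6.37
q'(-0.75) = 1.50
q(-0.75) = -2.56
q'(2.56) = -5.12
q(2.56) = -8.55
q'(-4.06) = 8.12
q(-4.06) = -18.48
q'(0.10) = -0.20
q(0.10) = -2.01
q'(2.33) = -4.66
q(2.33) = -7.43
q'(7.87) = -15.74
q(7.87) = -63.94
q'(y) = -2*y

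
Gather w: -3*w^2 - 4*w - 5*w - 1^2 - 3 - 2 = -3*w^2 - 9*w - 6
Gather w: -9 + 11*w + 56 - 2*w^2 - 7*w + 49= -2*w^2 + 4*w + 96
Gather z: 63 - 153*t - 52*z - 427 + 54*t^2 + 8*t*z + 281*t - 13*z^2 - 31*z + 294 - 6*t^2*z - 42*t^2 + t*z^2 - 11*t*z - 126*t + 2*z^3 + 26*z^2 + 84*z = 12*t^2 + 2*t + 2*z^3 + z^2*(t + 13) + z*(-6*t^2 - 3*t + 1) - 70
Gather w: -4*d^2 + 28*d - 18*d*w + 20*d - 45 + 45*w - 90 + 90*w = -4*d^2 + 48*d + w*(135 - 18*d) - 135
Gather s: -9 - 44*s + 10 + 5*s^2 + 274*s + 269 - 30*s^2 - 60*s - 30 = -25*s^2 + 170*s + 240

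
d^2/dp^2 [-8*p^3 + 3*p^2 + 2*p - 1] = 6 - 48*p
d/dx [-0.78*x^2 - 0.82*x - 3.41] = -1.56*x - 0.82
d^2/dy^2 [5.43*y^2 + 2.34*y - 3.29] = 10.8600000000000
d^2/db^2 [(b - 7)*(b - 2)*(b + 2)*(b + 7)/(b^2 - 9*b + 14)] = 2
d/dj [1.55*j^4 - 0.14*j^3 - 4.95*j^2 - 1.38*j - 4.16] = 6.2*j^3 - 0.42*j^2 - 9.9*j - 1.38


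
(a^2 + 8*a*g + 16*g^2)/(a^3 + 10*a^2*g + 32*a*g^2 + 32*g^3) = 1/(a + 2*g)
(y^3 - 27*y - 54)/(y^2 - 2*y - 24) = (y^2 + 6*y + 9)/(y + 4)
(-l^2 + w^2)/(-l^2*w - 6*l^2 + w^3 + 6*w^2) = 1/(w + 6)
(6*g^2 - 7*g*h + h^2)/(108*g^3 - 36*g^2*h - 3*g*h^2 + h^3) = (g - h)/(18*g^2 - 3*g*h - h^2)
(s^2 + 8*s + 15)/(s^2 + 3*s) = (s + 5)/s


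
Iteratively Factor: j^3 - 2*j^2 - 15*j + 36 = (j - 3)*(j^2 + j - 12) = (j - 3)*(j + 4)*(j - 3)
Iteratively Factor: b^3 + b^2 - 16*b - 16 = (b + 1)*(b^2 - 16) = (b + 1)*(b + 4)*(b - 4)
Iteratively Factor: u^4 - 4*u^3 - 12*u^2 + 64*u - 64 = (u - 4)*(u^3 - 12*u + 16) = (u - 4)*(u + 4)*(u^2 - 4*u + 4) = (u - 4)*(u - 2)*(u + 4)*(u - 2)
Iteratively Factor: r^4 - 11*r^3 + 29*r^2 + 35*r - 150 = (r - 5)*(r^3 - 6*r^2 - r + 30) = (r - 5)*(r + 2)*(r^2 - 8*r + 15) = (r - 5)^2*(r + 2)*(r - 3)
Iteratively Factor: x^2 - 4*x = (x)*(x - 4)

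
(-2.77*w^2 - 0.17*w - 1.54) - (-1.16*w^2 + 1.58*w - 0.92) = -1.61*w^2 - 1.75*w - 0.62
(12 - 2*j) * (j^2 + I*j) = -2*j^3 + 12*j^2 - 2*I*j^2 + 12*I*j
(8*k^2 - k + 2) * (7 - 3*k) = -24*k^3 + 59*k^2 - 13*k + 14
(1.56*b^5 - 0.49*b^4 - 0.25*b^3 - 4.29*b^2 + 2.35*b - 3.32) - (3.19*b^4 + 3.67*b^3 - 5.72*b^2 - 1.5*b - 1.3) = 1.56*b^5 - 3.68*b^4 - 3.92*b^3 + 1.43*b^2 + 3.85*b - 2.02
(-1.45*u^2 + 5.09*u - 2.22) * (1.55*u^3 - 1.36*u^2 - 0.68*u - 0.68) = -2.2475*u^5 + 9.8615*u^4 - 9.3774*u^3 + 0.544*u^2 - 1.9516*u + 1.5096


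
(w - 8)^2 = w^2 - 16*w + 64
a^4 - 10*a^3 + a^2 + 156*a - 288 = (a - 8)*(a - 3)^2*(a + 4)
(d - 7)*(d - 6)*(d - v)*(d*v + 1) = d^4*v - d^3*v^2 - 13*d^3*v + d^3 + 13*d^2*v^2 + 41*d^2*v - 13*d^2 - 42*d*v^2 + 13*d*v + 42*d - 42*v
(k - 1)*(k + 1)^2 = k^3 + k^2 - k - 1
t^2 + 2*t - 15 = (t - 3)*(t + 5)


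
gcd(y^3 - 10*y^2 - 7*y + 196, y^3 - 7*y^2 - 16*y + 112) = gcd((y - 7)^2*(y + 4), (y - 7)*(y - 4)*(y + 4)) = y^2 - 3*y - 28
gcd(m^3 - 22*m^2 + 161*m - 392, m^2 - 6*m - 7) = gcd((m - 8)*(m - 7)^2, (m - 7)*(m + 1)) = m - 7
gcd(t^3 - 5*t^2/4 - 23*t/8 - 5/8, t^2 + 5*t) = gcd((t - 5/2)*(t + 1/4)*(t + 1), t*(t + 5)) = 1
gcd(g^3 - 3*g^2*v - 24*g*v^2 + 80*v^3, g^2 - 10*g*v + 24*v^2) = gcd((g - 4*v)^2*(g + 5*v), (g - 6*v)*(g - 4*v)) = -g + 4*v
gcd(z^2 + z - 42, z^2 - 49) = z + 7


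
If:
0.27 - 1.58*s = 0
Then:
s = 0.17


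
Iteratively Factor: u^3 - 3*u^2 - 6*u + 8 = (u - 1)*(u^2 - 2*u - 8) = (u - 4)*(u - 1)*(u + 2)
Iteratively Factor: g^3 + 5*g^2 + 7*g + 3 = (g + 1)*(g^2 + 4*g + 3) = (g + 1)*(g + 3)*(g + 1)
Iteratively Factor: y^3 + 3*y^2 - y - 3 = (y + 3)*(y^2 - 1) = (y + 1)*(y + 3)*(y - 1)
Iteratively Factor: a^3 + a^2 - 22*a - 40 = (a - 5)*(a^2 + 6*a + 8) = (a - 5)*(a + 4)*(a + 2)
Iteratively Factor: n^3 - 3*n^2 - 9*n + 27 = (n - 3)*(n^2 - 9) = (n - 3)*(n + 3)*(n - 3)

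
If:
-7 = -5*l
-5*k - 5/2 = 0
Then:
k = -1/2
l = 7/5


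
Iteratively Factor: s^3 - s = (s + 1)*(s^2 - s) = (s - 1)*(s + 1)*(s)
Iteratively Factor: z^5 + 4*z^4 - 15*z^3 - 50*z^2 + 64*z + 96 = (z - 2)*(z^4 + 6*z^3 - 3*z^2 - 56*z - 48) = (z - 3)*(z - 2)*(z^3 + 9*z^2 + 24*z + 16) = (z - 3)*(z - 2)*(z + 4)*(z^2 + 5*z + 4) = (z - 3)*(z - 2)*(z + 4)^2*(z + 1)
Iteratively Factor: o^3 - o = (o - 1)*(o^2 + o) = (o - 1)*(o + 1)*(o)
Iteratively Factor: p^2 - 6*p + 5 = (p - 5)*(p - 1)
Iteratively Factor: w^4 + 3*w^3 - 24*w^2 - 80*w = (w + 4)*(w^3 - w^2 - 20*w) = w*(w + 4)*(w^2 - w - 20) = w*(w + 4)^2*(w - 5)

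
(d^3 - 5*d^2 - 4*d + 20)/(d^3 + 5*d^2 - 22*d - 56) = (d^2 - 7*d + 10)/(d^2 + 3*d - 28)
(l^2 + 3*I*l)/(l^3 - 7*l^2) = (l + 3*I)/(l*(l - 7))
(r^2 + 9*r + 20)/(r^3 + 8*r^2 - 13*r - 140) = (r + 4)/(r^2 + 3*r - 28)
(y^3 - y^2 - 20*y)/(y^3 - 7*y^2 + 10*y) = (y + 4)/(y - 2)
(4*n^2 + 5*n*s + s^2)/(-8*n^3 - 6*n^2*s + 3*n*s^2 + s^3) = 1/(-2*n + s)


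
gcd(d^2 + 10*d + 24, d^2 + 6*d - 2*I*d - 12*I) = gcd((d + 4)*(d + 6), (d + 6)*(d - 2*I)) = d + 6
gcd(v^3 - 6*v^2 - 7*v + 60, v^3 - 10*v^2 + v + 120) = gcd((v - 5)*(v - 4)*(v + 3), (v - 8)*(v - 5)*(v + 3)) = v^2 - 2*v - 15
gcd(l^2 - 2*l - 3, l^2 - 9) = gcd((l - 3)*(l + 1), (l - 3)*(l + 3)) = l - 3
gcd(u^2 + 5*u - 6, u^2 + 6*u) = u + 6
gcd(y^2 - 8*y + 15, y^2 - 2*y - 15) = y - 5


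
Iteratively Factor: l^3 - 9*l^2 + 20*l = (l - 5)*(l^2 - 4*l) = l*(l - 5)*(l - 4)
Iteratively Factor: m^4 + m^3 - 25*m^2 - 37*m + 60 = (m - 5)*(m^3 + 6*m^2 + 5*m - 12) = (m - 5)*(m - 1)*(m^2 + 7*m + 12) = (m - 5)*(m - 1)*(m + 3)*(m + 4)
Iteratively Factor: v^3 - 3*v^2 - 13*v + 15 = (v + 3)*(v^2 - 6*v + 5) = (v - 5)*(v + 3)*(v - 1)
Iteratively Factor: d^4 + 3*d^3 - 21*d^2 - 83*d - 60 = (d + 3)*(d^3 - 21*d - 20) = (d - 5)*(d + 3)*(d^2 + 5*d + 4) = (d - 5)*(d + 1)*(d + 3)*(d + 4)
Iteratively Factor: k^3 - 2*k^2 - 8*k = (k - 4)*(k^2 + 2*k) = (k - 4)*(k + 2)*(k)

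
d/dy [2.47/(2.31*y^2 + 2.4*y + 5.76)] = (-11.4114*y - 5.928)/(2.31*y^2 + 2.4*y + 5.76)^2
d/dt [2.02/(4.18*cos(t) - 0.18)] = 8.4436*sin(t)/(4.18*cos(t) - 0.18)^2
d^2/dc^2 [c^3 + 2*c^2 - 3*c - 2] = 6*c + 4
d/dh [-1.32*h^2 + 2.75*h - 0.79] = 2.75 - 2.64*h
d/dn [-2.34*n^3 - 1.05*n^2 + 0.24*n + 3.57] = -7.02*n^2 - 2.1*n + 0.24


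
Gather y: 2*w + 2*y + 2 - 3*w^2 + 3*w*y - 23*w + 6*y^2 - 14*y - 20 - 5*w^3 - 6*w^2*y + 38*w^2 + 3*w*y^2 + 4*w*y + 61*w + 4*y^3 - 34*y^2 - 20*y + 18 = -5*w^3 + 35*w^2 + 40*w + 4*y^3 + y^2*(3*w - 28) + y*(-6*w^2 + 7*w - 32)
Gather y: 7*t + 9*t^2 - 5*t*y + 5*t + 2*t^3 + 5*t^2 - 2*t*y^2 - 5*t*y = 2*t^3 + 14*t^2 - 2*t*y^2 - 10*t*y + 12*t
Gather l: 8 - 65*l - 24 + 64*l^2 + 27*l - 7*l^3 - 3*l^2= -7*l^3 + 61*l^2 - 38*l - 16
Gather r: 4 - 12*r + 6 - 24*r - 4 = 6 - 36*r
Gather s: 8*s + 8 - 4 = 8*s + 4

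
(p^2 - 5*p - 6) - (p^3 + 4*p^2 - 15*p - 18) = -p^3 - 3*p^2 + 10*p + 12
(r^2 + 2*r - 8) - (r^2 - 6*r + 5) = 8*r - 13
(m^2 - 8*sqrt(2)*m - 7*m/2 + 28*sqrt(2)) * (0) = 0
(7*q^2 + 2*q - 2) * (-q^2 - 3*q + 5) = -7*q^4 - 23*q^3 + 31*q^2 + 16*q - 10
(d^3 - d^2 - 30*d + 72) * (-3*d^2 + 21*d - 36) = -3*d^5 + 24*d^4 + 33*d^3 - 810*d^2 + 2592*d - 2592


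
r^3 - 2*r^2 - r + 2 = (r - 2)*(r - 1)*(r + 1)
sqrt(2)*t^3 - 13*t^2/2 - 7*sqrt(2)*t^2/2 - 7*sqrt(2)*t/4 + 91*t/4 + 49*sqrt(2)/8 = (t - 7/2)*(t - 7*sqrt(2)/2)*(sqrt(2)*t + 1/2)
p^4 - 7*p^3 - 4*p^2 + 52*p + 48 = (p - 6)*(p - 4)*(p + 1)*(p + 2)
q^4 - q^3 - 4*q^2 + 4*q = q*(q - 2)*(q - 1)*(q + 2)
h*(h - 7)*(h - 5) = h^3 - 12*h^2 + 35*h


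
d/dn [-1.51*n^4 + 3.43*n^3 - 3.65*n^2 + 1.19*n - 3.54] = -6.04*n^3 + 10.29*n^2 - 7.3*n + 1.19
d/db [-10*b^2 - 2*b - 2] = -20*b - 2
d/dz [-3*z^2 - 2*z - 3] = -6*z - 2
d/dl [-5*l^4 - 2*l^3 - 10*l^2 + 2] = 2*l*(-10*l^2 - 3*l - 10)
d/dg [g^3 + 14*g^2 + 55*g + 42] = 3*g^2 + 28*g + 55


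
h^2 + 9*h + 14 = (h + 2)*(h + 7)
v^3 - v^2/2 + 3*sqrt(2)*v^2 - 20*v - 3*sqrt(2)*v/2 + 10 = (v - 1/2)*(v - 2*sqrt(2))*(v + 5*sqrt(2))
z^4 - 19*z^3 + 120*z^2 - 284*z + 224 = (z - 8)*(z - 7)*(z - 2)^2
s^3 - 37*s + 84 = (s - 4)*(s - 3)*(s + 7)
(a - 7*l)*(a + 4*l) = a^2 - 3*a*l - 28*l^2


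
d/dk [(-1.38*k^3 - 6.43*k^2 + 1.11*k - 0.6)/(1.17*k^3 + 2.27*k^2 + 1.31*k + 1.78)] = (4.3905*k^4 - 6.213*k^3 - 16.2062*k^2 - 20.1668*k + 2.7618)/(1.3689*k^6 + 5.3118*k^5 + 8.2183*k^4 + 10.1126*k^3 + 9.7973*k^2 + 4.6636*k + 3.1684)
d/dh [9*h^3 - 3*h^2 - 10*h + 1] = 27*h^2 - 6*h - 10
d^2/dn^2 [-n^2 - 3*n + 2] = -2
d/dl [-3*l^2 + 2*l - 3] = 2 - 6*l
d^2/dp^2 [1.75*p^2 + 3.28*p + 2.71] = 3.50000000000000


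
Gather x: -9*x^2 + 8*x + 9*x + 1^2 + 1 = -9*x^2 + 17*x + 2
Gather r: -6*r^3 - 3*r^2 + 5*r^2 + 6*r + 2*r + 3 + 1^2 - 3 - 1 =-6*r^3 + 2*r^2 + 8*r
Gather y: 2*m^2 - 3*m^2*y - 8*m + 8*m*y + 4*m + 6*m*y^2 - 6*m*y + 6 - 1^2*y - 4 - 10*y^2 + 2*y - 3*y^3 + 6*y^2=2*m^2 - 4*m - 3*y^3 + y^2*(6*m - 4) + y*(-3*m^2 + 2*m + 1) + 2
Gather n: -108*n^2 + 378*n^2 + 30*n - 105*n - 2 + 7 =270*n^2 - 75*n + 5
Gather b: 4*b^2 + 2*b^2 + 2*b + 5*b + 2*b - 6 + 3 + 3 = 6*b^2 + 9*b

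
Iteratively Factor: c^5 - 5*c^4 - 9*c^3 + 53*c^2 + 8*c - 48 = (c + 1)*(c^4 - 6*c^3 - 3*c^2 + 56*c - 48) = (c - 4)*(c + 1)*(c^3 - 2*c^2 - 11*c + 12) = (c - 4)*(c + 1)*(c + 3)*(c^2 - 5*c + 4) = (c - 4)*(c - 1)*(c + 1)*(c + 3)*(c - 4)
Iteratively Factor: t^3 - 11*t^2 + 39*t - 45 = (t - 3)*(t^2 - 8*t + 15) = (t - 3)^2*(t - 5)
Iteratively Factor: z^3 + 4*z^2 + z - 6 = (z + 2)*(z^2 + 2*z - 3) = (z - 1)*(z + 2)*(z + 3)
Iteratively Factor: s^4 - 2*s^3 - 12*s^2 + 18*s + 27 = (s - 3)*(s^3 + s^2 - 9*s - 9) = (s - 3)^2*(s^2 + 4*s + 3) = (s - 3)^2*(s + 1)*(s + 3)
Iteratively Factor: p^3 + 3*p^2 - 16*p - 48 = (p + 4)*(p^2 - p - 12) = (p + 3)*(p + 4)*(p - 4)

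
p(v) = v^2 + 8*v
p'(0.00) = 8.00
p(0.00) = 0.00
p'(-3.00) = 2.00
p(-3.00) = -15.00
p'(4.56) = 17.12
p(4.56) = 57.27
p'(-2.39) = 3.22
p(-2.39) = -13.41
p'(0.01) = 8.02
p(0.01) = 0.08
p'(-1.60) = 4.80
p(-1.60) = -10.24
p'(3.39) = 14.78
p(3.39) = 38.61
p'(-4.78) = -1.56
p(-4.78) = -15.39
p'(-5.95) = -3.90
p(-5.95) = -12.20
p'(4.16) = 16.32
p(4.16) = 50.59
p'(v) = 2*v + 8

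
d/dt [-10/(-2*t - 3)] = -20/(2*t + 3)^2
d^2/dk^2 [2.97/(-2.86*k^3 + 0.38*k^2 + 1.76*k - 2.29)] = ((50.9652*k - 2.2572)*(2.86*k^3 - 0.38*k^2 - 1.76*k + 2.29) - 2.97*(-17.16*k^2 + 1.52*k + 3.52)*(-8.58*k^2 + 0.76*k + 1.76))/(2.86*k^3 - 0.38*k^2 - 1.76*k + 2.29)^3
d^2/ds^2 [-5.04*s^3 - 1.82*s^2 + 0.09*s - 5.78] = -30.24*s - 3.64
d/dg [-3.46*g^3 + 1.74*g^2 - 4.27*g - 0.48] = -10.38*g^2 + 3.48*g - 4.27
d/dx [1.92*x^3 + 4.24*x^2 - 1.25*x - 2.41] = 5.76*x^2 + 8.48*x - 1.25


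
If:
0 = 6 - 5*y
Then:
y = 6/5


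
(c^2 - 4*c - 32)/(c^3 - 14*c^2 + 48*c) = (c + 4)/(c*(c - 6))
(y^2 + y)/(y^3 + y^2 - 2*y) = (y + 1)/(y^2 + y - 2)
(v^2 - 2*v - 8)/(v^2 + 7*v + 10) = (v - 4)/(v + 5)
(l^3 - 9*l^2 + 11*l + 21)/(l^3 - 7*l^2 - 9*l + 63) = (l + 1)/(l + 3)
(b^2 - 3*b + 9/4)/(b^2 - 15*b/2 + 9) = (b - 3/2)/(b - 6)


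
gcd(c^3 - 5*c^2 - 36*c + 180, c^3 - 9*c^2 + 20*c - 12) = c - 6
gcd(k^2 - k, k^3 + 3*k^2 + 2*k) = k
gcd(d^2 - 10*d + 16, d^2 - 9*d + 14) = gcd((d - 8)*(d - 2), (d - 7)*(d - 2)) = d - 2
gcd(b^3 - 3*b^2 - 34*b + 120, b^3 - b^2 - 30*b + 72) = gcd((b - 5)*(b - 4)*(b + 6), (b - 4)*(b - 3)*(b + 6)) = b^2 + 2*b - 24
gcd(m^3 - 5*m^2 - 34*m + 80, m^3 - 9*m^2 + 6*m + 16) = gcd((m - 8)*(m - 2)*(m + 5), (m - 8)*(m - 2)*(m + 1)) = m^2 - 10*m + 16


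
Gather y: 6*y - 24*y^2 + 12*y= -24*y^2 + 18*y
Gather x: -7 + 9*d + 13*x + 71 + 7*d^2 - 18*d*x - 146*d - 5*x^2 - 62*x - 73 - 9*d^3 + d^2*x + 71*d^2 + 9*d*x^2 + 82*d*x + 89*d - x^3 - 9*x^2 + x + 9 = -9*d^3 + 78*d^2 - 48*d - x^3 + x^2*(9*d - 14) + x*(d^2 + 64*d - 48)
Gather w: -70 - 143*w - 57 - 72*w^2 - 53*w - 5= -72*w^2 - 196*w - 132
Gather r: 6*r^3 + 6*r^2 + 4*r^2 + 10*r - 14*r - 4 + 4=6*r^3 + 10*r^2 - 4*r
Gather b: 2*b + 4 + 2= 2*b + 6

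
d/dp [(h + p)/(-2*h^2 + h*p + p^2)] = (-2*h^2 + h*p + p^2 - (h + p)*(h + 2*p))/(-2*h^2 + h*p + p^2)^2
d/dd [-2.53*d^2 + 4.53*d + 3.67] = 4.53 - 5.06*d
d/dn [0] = 0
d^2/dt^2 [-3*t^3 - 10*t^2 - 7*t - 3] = -18*t - 20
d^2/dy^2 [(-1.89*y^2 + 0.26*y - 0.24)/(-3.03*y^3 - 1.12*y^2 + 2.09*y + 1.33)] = (34.7038020000001*y^6 - 14.322204*y^5 + 92.9597940000001*y^4 + 124.56551*y^3 - 2.993976*y^2 + 0.108527999999998*y + 10.943582)/(27.818127*y^9 + 30.847824*y^8 - 46.161747*y^7 - 77.782607*y^6 + 4.76001299999999*y^5 + 60.206706*y^4 + 25.629556*y^3 - 11.485215*y^2 - 11.091003*y - 2.352637)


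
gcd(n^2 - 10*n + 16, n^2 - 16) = 1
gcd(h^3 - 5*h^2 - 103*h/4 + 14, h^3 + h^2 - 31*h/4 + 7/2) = h^2 + 3*h - 7/4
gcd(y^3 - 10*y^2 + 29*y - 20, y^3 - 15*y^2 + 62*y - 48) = y - 1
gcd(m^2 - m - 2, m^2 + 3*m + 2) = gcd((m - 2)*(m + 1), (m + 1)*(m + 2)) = m + 1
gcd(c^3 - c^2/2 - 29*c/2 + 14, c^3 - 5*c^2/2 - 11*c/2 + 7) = c^2 - 9*c/2 + 7/2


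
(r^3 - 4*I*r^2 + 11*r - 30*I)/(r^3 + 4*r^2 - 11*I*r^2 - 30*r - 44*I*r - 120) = (r^2 + I*r + 6)/(r^2 + r*(4 - 6*I) - 24*I)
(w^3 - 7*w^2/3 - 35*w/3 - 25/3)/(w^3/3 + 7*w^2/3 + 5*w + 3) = (3*w^2 - 10*w - 25)/(w^2 + 6*w + 9)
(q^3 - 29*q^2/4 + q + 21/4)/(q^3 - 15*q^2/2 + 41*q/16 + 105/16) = 4*(q - 1)/(4*q - 5)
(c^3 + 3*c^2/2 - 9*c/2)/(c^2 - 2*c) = (2*c^2 + 3*c - 9)/(2*(c - 2))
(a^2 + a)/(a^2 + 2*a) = (a + 1)/(a + 2)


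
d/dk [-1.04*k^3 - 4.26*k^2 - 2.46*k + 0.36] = -3.12*k^2 - 8.52*k - 2.46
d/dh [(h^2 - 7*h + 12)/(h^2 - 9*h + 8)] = 2*(-h^2 - 4*h + 26)/(h^4 - 18*h^3 + 97*h^2 - 144*h + 64)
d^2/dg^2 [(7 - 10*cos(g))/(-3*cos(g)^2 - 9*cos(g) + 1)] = 2*(-810*(1 - cos(2*g))^2*cos(g) + 522*(1 - cos(2*g))^2 - 1723*cos(g) + 2454*cos(2*g) - 153*cos(3*g) + 180*cos(5*g) - 3618)/(18*cos(g) + 3*cos(2*g) + 1)^3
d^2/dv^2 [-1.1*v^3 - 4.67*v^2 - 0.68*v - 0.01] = -6.6*v - 9.34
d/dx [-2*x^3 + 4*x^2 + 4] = 2*x*(4 - 3*x)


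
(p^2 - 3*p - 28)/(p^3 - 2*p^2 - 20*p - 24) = (-p^2 + 3*p + 28)/(-p^3 + 2*p^2 + 20*p + 24)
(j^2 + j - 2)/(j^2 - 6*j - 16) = (j - 1)/(j - 8)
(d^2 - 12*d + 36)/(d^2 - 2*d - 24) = (d - 6)/(d + 4)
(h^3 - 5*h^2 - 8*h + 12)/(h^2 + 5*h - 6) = (h^2 - 4*h - 12)/(h + 6)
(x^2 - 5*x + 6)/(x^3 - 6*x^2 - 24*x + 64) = (x - 3)/(x^2 - 4*x - 32)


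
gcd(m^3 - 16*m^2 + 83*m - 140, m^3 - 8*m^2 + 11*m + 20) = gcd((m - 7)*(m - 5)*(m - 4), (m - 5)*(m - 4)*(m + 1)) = m^2 - 9*m + 20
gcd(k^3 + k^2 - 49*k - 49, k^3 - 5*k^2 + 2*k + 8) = k + 1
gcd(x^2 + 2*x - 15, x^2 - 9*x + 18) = x - 3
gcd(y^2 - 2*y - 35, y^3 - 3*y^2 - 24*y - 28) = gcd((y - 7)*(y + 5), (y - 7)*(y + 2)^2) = y - 7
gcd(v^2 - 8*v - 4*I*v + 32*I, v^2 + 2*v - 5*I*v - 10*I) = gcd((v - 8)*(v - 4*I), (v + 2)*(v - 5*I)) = 1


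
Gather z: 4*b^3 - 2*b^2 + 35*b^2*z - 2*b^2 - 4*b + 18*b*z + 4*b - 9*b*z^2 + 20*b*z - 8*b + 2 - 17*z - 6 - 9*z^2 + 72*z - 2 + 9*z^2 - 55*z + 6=4*b^3 - 4*b^2 - 9*b*z^2 - 8*b + z*(35*b^2 + 38*b)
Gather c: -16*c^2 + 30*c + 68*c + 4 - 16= -16*c^2 + 98*c - 12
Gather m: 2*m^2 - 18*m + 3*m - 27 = 2*m^2 - 15*m - 27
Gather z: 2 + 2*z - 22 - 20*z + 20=-18*z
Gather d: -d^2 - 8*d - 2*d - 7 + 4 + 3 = -d^2 - 10*d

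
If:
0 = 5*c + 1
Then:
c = -1/5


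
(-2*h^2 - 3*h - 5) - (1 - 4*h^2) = 2*h^2 - 3*h - 6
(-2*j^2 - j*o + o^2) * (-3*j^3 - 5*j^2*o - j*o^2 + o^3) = 6*j^5 + 13*j^4*o + 4*j^3*o^2 - 6*j^2*o^3 - 2*j*o^4 + o^5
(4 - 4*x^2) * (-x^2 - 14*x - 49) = 4*x^4 + 56*x^3 + 192*x^2 - 56*x - 196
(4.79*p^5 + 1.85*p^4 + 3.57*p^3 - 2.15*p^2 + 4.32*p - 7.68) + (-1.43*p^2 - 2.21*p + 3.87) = 4.79*p^5 + 1.85*p^4 + 3.57*p^3 - 3.58*p^2 + 2.11*p - 3.81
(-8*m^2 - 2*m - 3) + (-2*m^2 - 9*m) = -10*m^2 - 11*m - 3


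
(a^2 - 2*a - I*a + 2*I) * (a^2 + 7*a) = a^4 + 5*a^3 - I*a^3 - 14*a^2 - 5*I*a^2 + 14*I*a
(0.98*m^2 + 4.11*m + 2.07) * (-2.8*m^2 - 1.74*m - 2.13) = -2.744*m^4 - 13.2132*m^3 - 15.0348*m^2 - 12.3561*m - 4.4091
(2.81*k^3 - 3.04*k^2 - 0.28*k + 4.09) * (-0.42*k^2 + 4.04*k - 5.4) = -1.1802*k^5 + 12.6292*k^4 - 27.338*k^3 + 13.567*k^2 + 18.0356*k - 22.086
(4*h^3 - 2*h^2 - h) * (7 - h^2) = -4*h^5 + 2*h^4 + 29*h^3 - 14*h^2 - 7*h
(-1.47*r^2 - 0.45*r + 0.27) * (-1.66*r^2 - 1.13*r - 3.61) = 2.4402*r^4 + 2.4081*r^3 + 5.367*r^2 + 1.3194*r - 0.9747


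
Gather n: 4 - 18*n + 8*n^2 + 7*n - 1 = 8*n^2 - 11*n + 3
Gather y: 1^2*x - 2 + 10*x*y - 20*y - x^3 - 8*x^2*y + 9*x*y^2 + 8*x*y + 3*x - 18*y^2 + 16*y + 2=-x^3 + 4*x + y^2*(9*x - 18) + y*(-8*x^2 + 18*x - 4)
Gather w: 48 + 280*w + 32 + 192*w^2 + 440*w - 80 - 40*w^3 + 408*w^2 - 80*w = -40*w^3 + 600*w^2 + 640*w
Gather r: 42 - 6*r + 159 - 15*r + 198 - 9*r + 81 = 480 - 30*r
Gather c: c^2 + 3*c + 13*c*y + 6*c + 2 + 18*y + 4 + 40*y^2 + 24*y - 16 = c^2 + c*(13*y + 9) + 40*y^2 + 42*y - 10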